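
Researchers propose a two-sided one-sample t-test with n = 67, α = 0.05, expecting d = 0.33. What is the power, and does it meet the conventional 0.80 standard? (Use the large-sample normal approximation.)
Power ≈ 0.77; the study is underpowered (power < 0.80)

Power calculation (one-sample t-test, normal approximation):
z_β = d · √n - z_{α/2}
z_β = 0.33 · √67 - 1.960
z_β = 0.33 · 8.185 - 1.960
z_β = 0.741

Power = Φ(z_β) = Φ(0.741) ≈ 0.771

Effect size d = 0.33 is small by Cohen's convention (0.2/0.5/0.8).

Threshold: power ≥ 0.80 is conventionally adequate.
Power ≈ 0.77 → the study is underpowered (power < 0.80).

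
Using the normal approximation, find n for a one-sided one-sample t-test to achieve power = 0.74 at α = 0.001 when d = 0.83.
n = 21

Sample size formula (one-sample t-test, normal approximation):
n = ((z_α + z_β) / d)²

z_α = 3.090 (for α = 0.001, one-sided)
z_β = 0.643 (for power = 0.74)
d = 0.83

n = ((3.090 + 0.643) / 0.83)²
n = (4.498)²
n ≈ 20.23
Round up to the next whole number: n = 21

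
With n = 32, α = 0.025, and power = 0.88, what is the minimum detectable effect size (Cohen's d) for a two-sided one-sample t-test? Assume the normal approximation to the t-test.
d ≈ 0.60

Minimum detectable effect (one-sample t-test, normal approximation):
d = (z_{α/2} + z_β) / √n
d = (2.241 + 1.175) / √32
d = 3.416 / 5.657
d ≈ 0.60

By Cohen's convention (0.2 small / 0.5 medium / 0.8 large): medium effect.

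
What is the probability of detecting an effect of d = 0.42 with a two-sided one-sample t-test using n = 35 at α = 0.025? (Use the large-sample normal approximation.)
Power ≈ 0.60

Power calculation (one-sample t-test, normal approximation):
z_β = d · √n - z_{α/2}
z_β = 0.42 · √35 - 2.241
z_β = 0.42 · 5.916 - 2.241
z_β = 0.243

Power = Φ(z_β) = Φ(0.243) ≈ 0.596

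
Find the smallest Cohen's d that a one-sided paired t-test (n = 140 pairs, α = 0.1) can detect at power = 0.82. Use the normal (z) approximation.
d ≈ 0.19

Minimum detectable effect (paired t-test, normal approximation):
d = (z_α + z_β) / √n
d = (1.282 + 0.915) / √140
d = 2.197 / 11.832
d ≈ 0.19

By Cohen's convention (0.2 small / 0.5 medium / 0.8 large): very small effect.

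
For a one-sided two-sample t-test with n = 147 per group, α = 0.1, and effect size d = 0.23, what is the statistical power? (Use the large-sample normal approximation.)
Power ≈ 0.75

Power calculation (two-sample t-test, normal approximation):
z_β = d · √(n/2) - z_α
z_β = 0.23 · √(147/2) - 1.282
z_β = 0.23 · 8.573 - 1.282
z_β = 0.690

Power = Φ(z_β) = Φ(0.690) ≈ 0.755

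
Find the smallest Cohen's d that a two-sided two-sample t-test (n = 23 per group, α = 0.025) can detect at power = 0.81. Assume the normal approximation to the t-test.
d ≈ 0.92

Minimum detectable effect (two-sample t-test, normal approximation):
d = (z_{α/2} + z_β) / √(n/2)
d = (2.241 + 0.878) / √(23/2)
d = 3.119 / 3.391
d ≈ 0.92

By Cohen's convention (0.2 small / 0.5 medium / 0.8 large): large effect.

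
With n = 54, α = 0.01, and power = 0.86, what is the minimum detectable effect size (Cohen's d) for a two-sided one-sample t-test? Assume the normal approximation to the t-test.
d ≈ 0.50

Minimum detectable effect (one-sample t-test, normal approximation):
d = (z_{α/2} + z_β) / √n
d = (2.576 + 1.080) / √54
d = 3.656 / 7.348
d ≈ 0.50

By Cohen's convention (0.2 small / 0.5 medium / 0.8 large): medium effect.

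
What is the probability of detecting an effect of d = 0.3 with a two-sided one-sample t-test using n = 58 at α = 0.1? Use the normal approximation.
Power ≈ 0.74

Power calculation (one-sample t-test, normal approximation):
z_β = d · √n - z_{α/2}
z_β = 0.3 · √58 - 1.645
z_β = 0.3 · 7.616 - 1.645
z_β = 0.640

Power = Φ(z_β) = Φ(0.640) ≈ 0.739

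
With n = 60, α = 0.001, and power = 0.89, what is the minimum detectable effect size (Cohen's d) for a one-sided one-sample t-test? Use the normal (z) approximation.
d ≈ 0.56

Minimum detectable effect (one-sample t-test, normal approximation):
d = (z_α + z_β) / √n
d = (3.090 + 1.227) / √60
d = 4.317 / 7.746
d ≈ 0.56

By Cohen's convention (0.2 small / 0.5 medium / 0.8 large): medium effect.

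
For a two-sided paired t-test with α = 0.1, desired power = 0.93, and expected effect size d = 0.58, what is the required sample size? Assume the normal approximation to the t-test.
n = 29 pairs

Sample size formula (paired t-test, normal approximation):
n = ((z_{α/2} + z_β) / d)²

z_{α/2} = 1.645 (for α = 0.1, two-sided)
z_β = 1.476 (for power = 0.93)
d = 0.58

n = ((1.645 + 1.476) / 0.58)²
n = (5.381)²
n ≈ 28.96
Round up to the next whole number: n = 29 pairs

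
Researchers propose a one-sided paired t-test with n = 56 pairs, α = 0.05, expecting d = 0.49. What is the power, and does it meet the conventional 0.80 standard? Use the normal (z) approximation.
Power ≈ 0.98; the study is adequately powered (power ≥ 0.80)

Power calculation (paired t-test, normal approximation):
z_β = d · √n - z_α
z_β = 0.49 · √56 - 1.645
z_β = 0.49 · 7.483 - 1.645
z_β = 2.022

Power = Φ(z_β) = Φ(2.022) ≈ 0.978

Effect size d = 0.49 is small by Cohen's convention (0.2/0.5/0.8).

Threshold: power ≥ 0.80 is conventionally adequate.
Power ≈ 0.98 → the study is adequately powered (power ≥ 0.80).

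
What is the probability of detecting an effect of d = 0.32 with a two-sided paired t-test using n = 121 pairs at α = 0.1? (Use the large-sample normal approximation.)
Power ≈ 0.97

Power calculation (paired t-test, normal approximation):
z_β = d · √n - z_{α/2}
z_β = 0.32 · √121 - 1.645
z_β = 0.32 · 11.000 - 1.645
z_β = 1.875

Power = Φ(z_β) = Φ(1.875) ≈ 0.970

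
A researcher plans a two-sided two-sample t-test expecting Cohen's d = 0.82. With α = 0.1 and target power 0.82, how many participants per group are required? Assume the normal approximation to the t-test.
n = 20 per group

Sample size formula (two-sample t-test, normal approximation):
n = 2 · ((z_{α/2} + z_β) / d)²

z_{α/2} = 1.645 (for α = 0.1, two-sided)
z_β = 0.915 (for power = 0.82)
d = 0.82

n = 2 · ((1.645 + 0.915) / 0.82)²
n = 2 · (3.122)²
n ≈ 19.49
Round up to the next whole number: n = 20 per group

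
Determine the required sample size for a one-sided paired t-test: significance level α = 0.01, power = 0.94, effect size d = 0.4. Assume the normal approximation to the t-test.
n = 95 pairs

Sample size formula (paired t-test, normal approximation):
n = ((z_α + z_β) / d)²

z_α = 2.326 (for α = 0.01, one-sided)
z_β = 1.555 (for power = 0.94)
d = 0.4

n = ((2.326 + 1.555) / 0.4)²
n = (9.703)²
n ≈ 94.15
Round up to the next whole number: n = 95 pairs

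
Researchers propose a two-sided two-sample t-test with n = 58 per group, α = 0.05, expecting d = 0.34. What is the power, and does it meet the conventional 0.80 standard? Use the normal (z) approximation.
Power ≈ 0.45; the study is underpowered (power < 0.80)

Power calculation (two-sample t-test, normal approximation):
z_β = d · √(n/2) - z_{α/2}
z_β = 0.34 · √(58/2) - 1.960
z_β = 0.34 · 5.385 - 1.960
z_β = -0.129

Power = Φ(z_β) = Φ(-0.129) ≈ 0.449

Effect size d = 0.34 is small by Cohen's convention (0.2/0.5/0.8).

Threshold: power ≥ 0.80 is conventionally adequate.
Power ≈ 0.45 → the study is underpowered (power < 0.80).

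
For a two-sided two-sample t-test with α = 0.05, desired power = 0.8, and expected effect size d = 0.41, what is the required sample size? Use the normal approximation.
n = 94 per group

Sample size formula (two-sample t-test, normal approximation):
n = 2 · ((z_{α/2} + z_β) / d)²

z_{α/2} = 1.960 (for α = 0.05, two-sided)
z_β = 0.842 (for power = 0.8)
d = 0.41

n = 2 · ((1.960 + 0.842) / 0.41)²
n = 2 · (6.834)²
n ≈ 93.41
Round up to the next whole number: n = 94 per group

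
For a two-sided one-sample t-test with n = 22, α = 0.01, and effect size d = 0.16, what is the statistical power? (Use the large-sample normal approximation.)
Power ≈ 0.03

Power calculation (one-sample t-test, normal approximation):
z_β = d · √n - z_{α/2}
z_β = 0.16 · √22 - 2.576
z_β = 0.16 · 4.690 - 2.576
z_β = -1.825

Power = Φ(z_β) = Φ(-1.825) ≈ 0.034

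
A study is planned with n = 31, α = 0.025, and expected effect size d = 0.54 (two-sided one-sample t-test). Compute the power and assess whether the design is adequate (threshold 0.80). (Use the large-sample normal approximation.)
Power ≈ 0.78; the study is underpowered (power < 0.80)

Power calculation (one-sample t-test, normal approximation):
z_β = d · √n - z_{α/2}
z_β = 0.54 · √31 - 2.241
z_β = 0.54 · 5.568 - 2.241
z_β = 0.765

Power = Φ(z_β) = Φ(0.765) ≈ 0.778

Effect size d = 0.54 is medium by Cohen's convention (0.2/0.5/0.8).

Threshold: power ≥ 0.80 is conventionally adequate.
Power ≈ 0.78 → the study is underpowered (power < 0.80).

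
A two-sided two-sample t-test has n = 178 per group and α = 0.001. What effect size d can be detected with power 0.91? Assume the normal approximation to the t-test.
d ≈ 0.49

Minimum detectable effect (two-sample t-test, normal approximation):
d = (z_{α/2} + z_β) / √(n/2)
d = (3.291 + 1.341) / √(178/2)
d = 4.631 / 9.434
d ≈ 0.49

By Cohen's convention (0.2 small / 0.5 medium / 0.8 large): small effect.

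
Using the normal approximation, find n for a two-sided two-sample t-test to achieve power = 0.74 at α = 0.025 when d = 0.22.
n = 344 per group

Sample size formula (two-sample t-test, normal approximation):
n = 2 · ((z_{α/2} + z_β) / d)²

z_{α/2} = 2.241 (for α = 0.025, two-sided)
z_β = 0.643 (for power = 0.74)
d = 0.22

n = 2 · ((2.241 + 0.643) / 0.22)²
n = 2 · (13.109)²
n ≈ 343.69
Round up to the next whole number: n = 344 per group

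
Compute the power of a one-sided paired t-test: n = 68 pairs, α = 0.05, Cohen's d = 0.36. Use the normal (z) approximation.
Power ≈ 0.91

Power calculation (paired t-test, normal approximation):
z_β = d · √n - z_α
z_β = 0.36 · √68 - 1.645
z_β = 0.36 · 8.246 - 1.645
z_β = 1.324

Power = Φ(z_β) = Φ(1.324) ≈ 0.907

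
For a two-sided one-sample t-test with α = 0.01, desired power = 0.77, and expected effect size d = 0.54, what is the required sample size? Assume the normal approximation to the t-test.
n = 38

Sample size formula (one-sample t-test, normal approximation):
n = ((z_{α/2} + z_β) / d)²

z_{α/2} = 2.576 (for α = 0.01, two-sided)
z_β = 0.739 (for power = 0.77)
d = 0.54

n = ((2.576 + 0.739) / 0.54)²
n = (6.139)²
n ≈ 37.69
Round up to the next whole number: n = 38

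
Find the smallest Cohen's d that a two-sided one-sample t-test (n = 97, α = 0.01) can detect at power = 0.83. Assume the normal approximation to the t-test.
d ≈ 0.36

Minimum detectable effect (one-sample t-test, normal approximation):
d = (z_{α/2} + z_β) / √n
d = (2.576 + 0.954) / √97
d = 3.530 / 9.849
d ≈ 0.36

By Cohen's convention (0.2 small / 0.5 medium / 0.8 large): small effect.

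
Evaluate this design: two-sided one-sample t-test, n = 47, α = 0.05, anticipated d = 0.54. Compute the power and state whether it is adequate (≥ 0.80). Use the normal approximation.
Power ≈ 0.96; the study is adequately powered (power ≥ 0.80)

Power calculation (one-sample t-test, normal approximation):
z_β = d · √n - z_{α/2}
z_β = 0.54 · √47 - 1.960
z_β = 0.54 · 6.856 - 1.960
z_β = 1.742

Power = Φ(z_β) = Φ(1.742) ≈ 0.959

Effect size d = 0.54 is medium by Cohen's convention (0.2/0.5/0.8).

Threshold: power ≥ 0.80 is conventionally adequate.
Power ≈ 0.96 → the study is adequately powered (power ≥ 0.80).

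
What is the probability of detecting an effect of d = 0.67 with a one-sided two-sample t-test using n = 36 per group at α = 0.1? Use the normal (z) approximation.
Power ≈ 0.94

Power calculation (two-sample t-test, normal approximation):
z_β = d · √(n/2) - z_α
z_β = 0.67 · √(36/2) - 1.282
z_β = 0.67 · 4.243 - 1.282
z_β = 1.561

Power = Φ(z_β) = Φ(1.561) ≈ 0.941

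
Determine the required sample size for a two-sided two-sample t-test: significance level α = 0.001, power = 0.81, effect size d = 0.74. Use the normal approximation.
n = 64 per group

Sample size formula (two-sample t-test, normal approximation):
n = 2 · ((z_{α/2} + z_β) / d)²

z_{α/2} = 3.291 (for α = 0.001, two-sided)
z_β = 0.878 (for power = 0.81)
d = 0.74

n = 2 · ((3.291 + 0.878) / 0.74)²
n = 2 · (5.634)²
n ≈ 63.48
Round up to the next whole number: n = 64 per group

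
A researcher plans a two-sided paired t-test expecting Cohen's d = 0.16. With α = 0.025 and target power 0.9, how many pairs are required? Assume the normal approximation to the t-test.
n = 485 pairs

Sample size formula (paired t-test, normal approximation):
n = ((z_{α/2} + z_β) / d)²

z_{α/2} = 2.241 (for α = 0.025, two-sided)
z_β = 1.282 (for power = 0.9)
d = 0.16

n = ((2.241 + 1.282) / 0.16)²
n = (22.019)²
n ≈ 484.84
Round up to the next whole number: n = 485 pairs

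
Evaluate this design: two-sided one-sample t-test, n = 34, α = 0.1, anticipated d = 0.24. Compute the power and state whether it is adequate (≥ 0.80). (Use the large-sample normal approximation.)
Power ≈ 0.40; the study is underpowered (power < 0.80)

Power calculation (one-sample t-test, normal approximation):
z_β = d · √n - z_{α/2}
z_β = 0.24 · √34 - 1.645
z_β = 0.24 · 5.831 - 1.645
z_β = -0.245

Power = Φ(z_β) = Φ(-0.245) ≈ 0.403

Effect size d = 0.24 is small by Cohen's convention (0.2/0.5/0.8).

Threshold: power ≥ 0.80 is conventionally adequate.
Power ≈ 0.40 → the study is underpowered (power < 0.80).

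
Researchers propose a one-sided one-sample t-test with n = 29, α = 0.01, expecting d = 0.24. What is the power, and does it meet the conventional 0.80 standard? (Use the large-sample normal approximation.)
Power ≈ 0.15; the study is underpowered (power < 0.80)

Power calculation (one-sample t-test, normal approximation):
z_β = d · √n - z_α
z_β = 0.24 · √29 - 2.326
z_β = 0.24 · 5.385 - 2.326
z_β = -1.034

Power = Φ(z_β) = Φ(-1.034) ≈ 0.151

Effect size d = 0.24 is small by Cohen's convention (0.2/0.5/0.8).

Threshold: power ≥ 0.80 is conventionally adequate.
Power ≈ 0.15 → the study is underpowered (power < 0.80).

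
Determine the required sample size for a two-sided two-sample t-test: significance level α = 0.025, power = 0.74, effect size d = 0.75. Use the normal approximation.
n = 30 per group

Sample size formula (two-sample t-test, normal approximation):
n = 2 · ((z_{α/2} + z_β) / d)²

z_{α/2} = 2.241 (for α = 0.025, two-sided)
z_β = 0.643 (for power = 0.74)
d = 0.75

n = 2 · ((2.241 + 0.643) / 0.75)²
n = 2 · (3.845)²
n ≈ 29.57
Round up to the next whole number: n = 30 per group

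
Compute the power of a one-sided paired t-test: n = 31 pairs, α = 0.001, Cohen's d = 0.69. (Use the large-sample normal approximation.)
Power ≈ 0.77

Power calculation (paired t-test, normal approximation):
z_β = d · √n - z_α
z_β = 0.69 · √31 - 3.090
z_β = 0.69 · 5.568 - 3.090
z_β = 0.752

Power = Φ(z_β) = Φ(0.752) ≈ 0.774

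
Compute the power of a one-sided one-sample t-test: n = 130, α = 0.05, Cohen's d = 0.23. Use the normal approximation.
Power ≈ 0.84

Power calculation (one-sample t-test, normal approximation):
z_β = d · √n - z_α
z_β = 0.23 · √130 - 1.645
z_β = 0.23 · 11.402 - 1.645
z_β = 0.978

Power = Φ(z_β) = Φ(0.978) ≈ 0.836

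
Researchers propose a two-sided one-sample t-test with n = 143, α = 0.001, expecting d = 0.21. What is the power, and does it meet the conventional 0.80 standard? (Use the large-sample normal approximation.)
Power ≈ 0.22; the study is underpowered (power < 0.80)

Power calculation (one-sample t-test, normal approximation):
z_β = d · √n - z_{α/2}
z_β = 0.21 · √143 - 3.291
z_β = 0.21 · 11.958 - 3.291
z_β = -0.779

Power = Φ(z_β) = Φ(-0.779) ≈ 0.218

Effect size d = 0.21 is small by Cohen's convention (0.2/0.5/0.8).

Threshold: power ≥ 0.80 is conventionally adequate.
Power ≈ 0.22 → the study is underpowered (power < 0.80).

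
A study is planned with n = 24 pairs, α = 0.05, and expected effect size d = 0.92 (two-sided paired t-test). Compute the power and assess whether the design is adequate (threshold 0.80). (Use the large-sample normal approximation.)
Power ≈ 0.99; the study is adequately powered (power ≥ 0.80)

Power calculation (paired t-test, normal approximation):
z_β = d · √n - z_{α/2}
z_β = 0.92 · √24 - 1.960
z_β = 0.92 · 4.899 - 1.960
z_β = 2.547

Power = Φ(z_β) = Φ(2.547) ≈ 0.995

Effect size d = 0.92 is large by Cohen's convention (0.2/0.5/0.8).

Threshold: power ≥ 0.80 is conventionally adequate.
Power ≈ 0.99 → the study is adequately powered (power ≥ 0.80).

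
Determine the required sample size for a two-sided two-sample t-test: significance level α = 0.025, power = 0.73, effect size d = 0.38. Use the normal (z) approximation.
n = 113 per group

Sample size formula (two-sample t-test, normal approximation):
n = 2 · ((z_{α/2} + z_β) / d)²

z_{α/2} = 2.241 (for α = 0.025, two-sided)
z_β = 0.613 (for power = 0.73)
d = 0.38

n = 2 · ((2.241 + 0.613) / 0.38)²
n = 2 · (7.511)²
n ≈ 112.83
Round up to the next whole number: n = 113 per group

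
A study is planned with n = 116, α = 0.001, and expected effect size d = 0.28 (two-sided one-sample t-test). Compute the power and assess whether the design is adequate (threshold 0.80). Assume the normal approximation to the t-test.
Power ≈ 0.39; the study is underpowered (power < 0.80)

Power calculation (one-sample t-test, normal approximation):
z_β = d · √n - z_{α/2}
z_β = 0.28 · √116 - 3.291
z_β = 0.28 · 10.770 - 3.291
z_β = -0.275

Power = Φ(z_β) = Φ(-0.275) ≈ 0.392

Effect size d = 0.28 is small by Cohen's convention (0.2/0.5/0.8).

Threshold: power ≥ 0.80 is conventionally adequate.
Power ≈ 0.39 → the study is underpowered (power < 0.80).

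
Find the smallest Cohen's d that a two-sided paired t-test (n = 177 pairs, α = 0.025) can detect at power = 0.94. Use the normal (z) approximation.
d ≈ 0.29

Minimum detectable effect (paired t-test, normal approximation):
d = (z_{α/2} + z_β) / √n
d = (2.241 + 1.555) / √177
d = 3.796 / 13.304
d ≈ 0.29

By Cohen's convention (0.2 small / 0.5 medium / 0.8 large): small effect.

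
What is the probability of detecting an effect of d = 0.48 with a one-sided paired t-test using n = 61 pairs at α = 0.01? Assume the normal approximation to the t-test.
Power ≈ 0.92

Power calculation (paired t-test, normal approximation):
z_β = d · √n - z_α
z_β = 0.48 · √61 - 2.326
z_β = 0.48 · 7.810 - 2.326
z_β = 1.423

Power = Φ(z_β) = Φ(1.423) ≈ 0.923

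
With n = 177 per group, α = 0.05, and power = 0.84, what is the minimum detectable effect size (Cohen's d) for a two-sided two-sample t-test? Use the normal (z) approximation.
d ≈ 0.31

Minimum detectable effect (two-sample t-test, normal approximation):
d = (z_{α/2} + z_β) / √(n/2)
d = (1.960 + 0.994) / √(177/2)
d = 2.954 / 9.407
d ≈ 0.31

By Cohen's convention (0.2 small / 0.5 medium / 0.8 large): small effect.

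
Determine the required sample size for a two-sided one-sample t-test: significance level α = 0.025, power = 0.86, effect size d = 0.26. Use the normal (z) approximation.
n = 164

Sample size formula (one-sample t-test, normal approximation):
n = ((z_{α/2} + z_β) / d)²

z_{α/2} = 2.241 (for α = 0.025, two-sided)
z_β = 1.080 (for power = 0.86)
d = 0.26

n = ((2.241 + 1.080) / 0.26)²
n = (12.773)²
n ≈ 163.15
Round up to the next whole number: n = 164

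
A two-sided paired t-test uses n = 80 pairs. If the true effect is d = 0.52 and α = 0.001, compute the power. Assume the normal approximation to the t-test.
Power ≈ 0.91

Power calculation (paired t-test, normal approximation):
z_β = d · √n - z_{α/2}
z_β = 0.52 · √80 - 3.291
z_β = 0.52 · 8.944 - 3.291
z_β = 1.360

Power = Φ(z_β) = Φ(1.360) ≈ 0.913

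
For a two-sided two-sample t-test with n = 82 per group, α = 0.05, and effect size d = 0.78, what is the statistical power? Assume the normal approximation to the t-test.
Power ≈ 1.00

Power calculation (two-sample t-test, normal approximation):
z_β = d · √(n/2) - z_{α/2}
z_β = 0.78 · √(82/2) - 1.960
z_β = 0.78 · 6.403 - 1.960
z_β = 3.034

Power = Φ(z_β) = Φ(3.034) ≈ 0.999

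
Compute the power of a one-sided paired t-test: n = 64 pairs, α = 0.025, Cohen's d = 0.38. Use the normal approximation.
Power ≈ 0.86

Power calculation (paired t-test, normal approximation):
z_β = d · √n - z_α
z_β = 0.38 · √64 - 1.960
z_β = 0.38 · 8.000 - 1.960
z_β = 1.080

Power = Φ(z_β) = Φ(1.080) ≈ 0.860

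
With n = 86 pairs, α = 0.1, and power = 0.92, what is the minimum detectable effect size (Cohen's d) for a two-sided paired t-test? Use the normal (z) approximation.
d ≈ 0.33

Minimum detectable effect (paired t-test, normal approximation):
d = (z_{α/2} + z_β) / √n
d = (1.645 + 1.405) / √86
d = 3.050 / 9.274
d ≈ 0.33

By Cohen's convention (0.2 small / 0.5 medium / 0.8 large): small effect.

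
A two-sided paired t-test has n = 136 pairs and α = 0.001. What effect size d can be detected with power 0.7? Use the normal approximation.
d ≈ 0.33

Minimum detectable effect (paired t-test, normal approximation):
d = (z_{α/2} + z_β) / √n
d = (3.291 + 0.524) / √136
d = 3.815 / 11.662
d ≈ 0.33

By Cohen's convention (0.2 small / 0.5 medium / 0.8 large): small effect.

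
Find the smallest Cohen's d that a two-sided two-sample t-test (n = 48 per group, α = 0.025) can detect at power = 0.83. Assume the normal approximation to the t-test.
d ≈ 0.65

Minimum detectable effect (two-sample t-test, normal approximation):
d = (z_{α/2} + z_β) / √(n/2)
d = (2.241 + 0.954) / √(48/2)
d = 3.196 / 4.899
d ≈ 0.65

By Cohen's convention (0.2 small / 0.5 medium / 0.8 large): medium effect.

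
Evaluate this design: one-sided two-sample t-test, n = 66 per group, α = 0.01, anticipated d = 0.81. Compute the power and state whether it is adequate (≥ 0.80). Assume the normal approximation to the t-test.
Power ≈ 0.99; the study is adequately powered (power ≥ 0.80)

Power calculation (two-sample t-test, normal approximation):
z_β = d · √(n/2) - z_α
z_β = 0.81 · √(66/2) - 2.326
z_β = 0.81 · 5.745 - 2.326
z_β = 2.327

Power = Φ(z_β) = Φ(2.327) ≈ 0.990

Effect size d = 0.81 is large by Cohen's convention (0.2/0.5/0.8).

Threshold: power ≥ 0.80 is conventionally adequate.
Power ≈ 0.99 → the study is adequately powered (power ≥ 0.80).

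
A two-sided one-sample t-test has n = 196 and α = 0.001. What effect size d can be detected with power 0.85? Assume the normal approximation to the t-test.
d ≈ 0.31

Minimum detectable effect (one-sample t-test, normal approximation):
d = (z_{α/2} + z_β) / √n
d = (3.291 + 1.036) / √196
d = 4.327 / 14.000
d ≈ 0.31

By Cohen's convention (0.2 small / 0.5 medium / 0.8 large): small effect.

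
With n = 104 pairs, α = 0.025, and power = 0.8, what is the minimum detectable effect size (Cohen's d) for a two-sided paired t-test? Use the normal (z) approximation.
d ≈ 0.30

Minimum detectable effect (paired t-test, normal approximation):
d = (z_{α/2} + z_β) / √n
d = (2.241 + 0.842) / √104
d = 3.083 / 10.198
d ≈ 0.30

By Cohen's convention (0.2 small / 0.5 medium / 0.8 large): small effect.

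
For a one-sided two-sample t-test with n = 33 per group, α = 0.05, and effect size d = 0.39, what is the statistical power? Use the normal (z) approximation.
Power ≈ 0.48

Power calculation (two-sample t-test, normal approximation):
z_β = d · √(n/2) - z_α
z_β = 0.39 · √(33/2) - 1.645
z_β = 0.39 · 4.062 - 1.645
z_β = -0.061

Power = Φ(z_β) = Φ(-0.061) ≈ 0.476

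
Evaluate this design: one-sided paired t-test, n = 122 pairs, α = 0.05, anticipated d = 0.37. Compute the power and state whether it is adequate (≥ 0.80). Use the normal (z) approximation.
Power ≈ 0.99; the study is adequately powered (power ≥ 0.80)

Power calculation (paired t-test, normal approximation):
z_β = d · √n - z_α
z_β = 0.37 · √122 - 1.645
z_β = 0.37 · 11.045 - 1.645
z_β = 2.442

Power = Φ(z_β) = Φ(2.442) ≈ 0.993

Effect size d = 0.37 is small by Cohen's convention (0.2/0.5/0.8).

Threshold: power ≥ 0.80 is conventionally adequate.
Power ≈ 0.99 → the study is adequately powered (power ≥ 0.80).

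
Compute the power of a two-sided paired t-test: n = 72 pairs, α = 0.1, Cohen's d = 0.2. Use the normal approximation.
Power ≈ 0.52

Power calculation (paired t-test, normal approximation):
z_β = d · √n - z_{α/2}
z_β = 0.2 · √72 - 1.645
z_β = 0.2 · 8.485 - 1.645
z_β = 0.052

Power = Φ(z_β) = Φ(0.052) ≈ 0.521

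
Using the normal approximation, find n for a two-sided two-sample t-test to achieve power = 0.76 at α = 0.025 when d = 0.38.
n = 121 per group

Sample size formula (two-sample t-test, normal approximation):
n = 2 · ((z_{α/2} + z_β) / d)²

z_{α/2} = 2.241 (for α = 0.025, two-sided)
z_β = 0.706 (for power = 0.76)
d = 0.38

n = 2 · ((2.241 + 0.706) / 0.38)²
n = 2 · (7.755)²
n ≈ 120.28
Round up to the next whole number: n = 121 per group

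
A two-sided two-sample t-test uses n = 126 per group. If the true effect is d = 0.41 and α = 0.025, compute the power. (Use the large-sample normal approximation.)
Power ≈ 0.84

Power calculation (two-sample t-test, normal approximation):
z_β = d · √(n/2) - z_{α/2}
z_β = 0.41 · √(126/2) - 2.241
z_β = 0.41 · 7.937 - 2.241
z_β = 1.013

Power = Φ(z_β) = Φ(1.013) ≈ 0.844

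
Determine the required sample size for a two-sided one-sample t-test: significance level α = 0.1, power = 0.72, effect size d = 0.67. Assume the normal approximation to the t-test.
n = 12

Sample size formula (one-sample t-test, normal approximation):
n = ((z_{α/2} + z_β) / d)²

z_{α/2} = 1.645 (for α = 0.1, two-sided)
z_β = 0.583 (for power = 0.72)
d = 0.67

n = ((1.645 + 0.583) / 0.67)²
n = (3.325)²
n ≈ 11.06
Round up to the next whole number: n = 12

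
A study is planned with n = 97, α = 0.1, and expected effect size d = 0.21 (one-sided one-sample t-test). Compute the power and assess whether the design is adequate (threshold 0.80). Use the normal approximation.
Power ≈ 0.78; the study is underpowered (power < 0.80)

Power calculation (one-sample t-test, normal approximation):
z_β = d · √n - z_α
z_β = 0.21 · √97 - 1.282
z_β = 0.21 · 9.849 - 1.282
z_β = 0.787

Power = Φ(z_β) = Φ(0.787) ≈ 0.784

Effect size d = 0.21 is small by Cohen's convention (0.2/0.5/0.8).

Threshold: power ≥ 0.80 is conventionally adequate.
Power ≈ 0.78 → the study is underpowered (power < 0.80).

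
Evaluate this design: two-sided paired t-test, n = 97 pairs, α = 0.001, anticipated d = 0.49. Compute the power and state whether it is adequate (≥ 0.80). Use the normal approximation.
Power ≈ 0.94; the study is adequately powered (power ≥ 0.80)

Power calculation (paired t-test, normal approximation):
z_β = d · √n - z_{α/2}
z_β = 0.49 · √97 - 3.291
z_β = 0.49 · 9.849 - 3.291
z_β = 1.535

Power = Φ(z_β) = Φ(1.535) ≈ 0.938

Effect size d = 0.49 is small by Cohen's convention (0.2/0.5/0.8).

Threshold: power ≥ 0.80 is conventionally adequate.
Power ≈ 0.94 → the study is adequately powered (power ≥ 0.80).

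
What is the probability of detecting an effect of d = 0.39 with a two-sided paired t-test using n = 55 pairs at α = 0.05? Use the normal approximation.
Power ≈ 0.82

Power calculation (paired t-test, normal approximation):
z_β = d · √n - z_{α/2}
z_β = 0.39 · √55 - 1.960
z_β = 0.39 · 7.416 - 1.960
z_β = 0.932

Power = Φ(z_β) = Φ(0.932) ≈ 0.824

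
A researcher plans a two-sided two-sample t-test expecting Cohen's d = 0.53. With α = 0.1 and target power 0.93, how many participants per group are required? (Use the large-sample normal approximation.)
n = 70 per group

Sample size formula (two-sample t-test, normal approximation):
n = 2 · ((z_{α/2} + z_β) / d)²

z_{α/2} = 1.645 (for α = 0.1, two-sided)
z_β = 1.476 (for power = 0.93)
d = 0.53

n = 2 · ((1.645 + 1.476) / 0.53)²
n = 2 · (5.889)²
n ≈ 69.36
Round up to the next whole number: n = 70 per group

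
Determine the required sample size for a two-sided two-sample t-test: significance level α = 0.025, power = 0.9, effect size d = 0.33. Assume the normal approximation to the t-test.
n = 228 per group

Sample size formula (two-sample t-test, normal approximation):
n = 2 · ((z_{α/2} + z_β) / d)²

z_{α/2} = 2.241 (for α = 0.025, two-sided)
z_β = 1.282 (for power = 0.9)
d = 0.33

n = 2 · ((2.241 + 1.282) / 0.33)²
n = 2 · (10.676)²
n ≈ 227.95
Round up to the next whole number: n = 228 per group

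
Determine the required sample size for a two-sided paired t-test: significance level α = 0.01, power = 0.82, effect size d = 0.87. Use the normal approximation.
n = 17 pairs

Sample size formula (paired t-test, normal approximation):
n = ((z_{α/2} + z_β) / d)²

z_{α/2} = 2.576 (for α = 0.01, two-sided)
z_β = 0.915 (for power = 0.82)
d = 0.87

n = ((2.576 + 0.915) / 0.87)²
n = (4.013)²
n ≈ 16.10
Round up to the next whole number: n = 17 pairs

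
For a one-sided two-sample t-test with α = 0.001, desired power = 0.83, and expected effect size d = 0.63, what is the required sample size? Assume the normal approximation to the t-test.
n = 83 per group

Sample size formula (two-sample t-test, normal approximation):
n = 2 · ((z_α + z_β) / d)²

z_α = 3.090 (for α = 0.001, one-sided)
z_β = 0.954 (for power = 0.83)
d = 0.63

n = 2 · ((3.090 + 0.954) / 0.63)²
n = 2 · (6.419)²
n ≈ 82.41
Round up to the next whole number: n = 83 per group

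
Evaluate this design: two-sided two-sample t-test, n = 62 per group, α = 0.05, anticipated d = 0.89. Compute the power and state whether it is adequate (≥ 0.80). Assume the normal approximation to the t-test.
Power ≈ 1.00; the study is adequately powered (power ≥ 0.80)

Power calculation (two-sample t-test, normal approximation):
z_β = d · √(n/2) - z_{α/2}
z_β = 0.89 · √(62/2) - 1.960
z_β = 0.89 · 5.568 - 1.960
z_β = 2.995

Power = Φ(z_β) = Φ(2.995) ≈ 0.999

Effect size d = 0.89 is large by Cohen's convention (0.2/0.5/0.8).

Threshold: power ≥ 0.80 is conventionally adequate.
Power ≈ 1.00 → the study is adequately powered (power ≥ 0.80).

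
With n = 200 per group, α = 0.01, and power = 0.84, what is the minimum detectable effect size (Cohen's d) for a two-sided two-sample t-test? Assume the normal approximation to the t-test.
d ≈ 0.36

Minimum detectable effect (two-sample t-test, normal approximation):
d = (z_{α/2} + z_β) / √(n/2)
d = (2.576 + 0.994) / √(200/2)
d = 3.570 / 10.000
d ≈ 0.36

By Cohen's convention (0.2 small / 0.5 medium / 0.8 large): small effect.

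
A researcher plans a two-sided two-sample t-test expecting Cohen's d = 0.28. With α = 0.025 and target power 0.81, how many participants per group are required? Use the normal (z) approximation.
n = 249 per group

Sample size formula (two-sample t-test, normal approximation):
n = 2 · ((z_{α/2} + z_β) / d)²

z_{α/2} = 2.241 (for α = 0.025, two-sided)
z_β = 0.878 (for power = 0.81)
d = 0.28

n = 2 · ((2.241 + 0.878) / 0.28)²
n = 2 · (11.139)²
n ≈ 248.15
Round up to the next whole number: n = 249 per group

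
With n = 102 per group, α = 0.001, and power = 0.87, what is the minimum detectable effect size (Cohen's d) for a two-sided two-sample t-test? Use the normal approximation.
d ≈ 0.62

Minimum detectable effect (two-sample t-test, normal approximation):
d = (z_{α/2} + z_β) / √(n/2)
d = (3.291 + 1.126) / √(102/2)
d = 4.417 / 7.141
d ≈ 0.62

By Cohen's convention (0.2 small / 0.5 medium / 0.8 large): medium effect.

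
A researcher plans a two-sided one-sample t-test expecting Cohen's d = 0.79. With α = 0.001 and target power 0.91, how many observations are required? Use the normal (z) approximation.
n = 35

Sample size formula (one-sample t-test, normal approximation):
n = ((z_{α/2} + z_β) / d)²

z_{α/2} = 3.291 (for α = 0.001, two-sided)
z_β = 1.341 (for power = 0.91)
d = 0.79

n = ((3.291 + 1.341) / 0.79)²
n = (5.863)²
n ≈ 34.37
Round up to the next whole number: n = 35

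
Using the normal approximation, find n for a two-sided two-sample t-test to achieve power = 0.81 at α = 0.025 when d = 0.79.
n = 32 per group

Sample size formula (two-sample t-test, normal approximation):
n = 2 · ((z_{α/2} + z_β) / d)²

z_{α/2} = 2.241 (for α = 0.025, two-sided)
z_β = 0.878 (for power = 0.81)
d = 0.79

n = 2 · ((2.241 + 0.878) / 0.79)²
n = 2 · (3.948)²
n ≈ 31.17
Round up to the next whole number: n = 32 per group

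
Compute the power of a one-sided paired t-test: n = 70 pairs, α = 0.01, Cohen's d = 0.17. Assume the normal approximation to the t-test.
Power ≈ 0.18

Power calculation (paired t-test, normal approximation):
z_β = d · √n - z_α
z_β = 0.17 · √70 - 2.326
z_β = 0.17 · 8.367 - 2.326
z_β = -0.904

Power = Φ(z_β) = Φ(-0.904) ≈ 0.183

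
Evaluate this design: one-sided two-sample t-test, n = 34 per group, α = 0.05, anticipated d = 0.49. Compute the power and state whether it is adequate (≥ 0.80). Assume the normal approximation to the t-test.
Power ≈ 0.65; the study is underpowered (power < 0.80)

Power calculation (two-sample t-test, normal approximation):
z_β = d · √(n/2) - z_α
z_β = 0.49 · √(34/2) - 1.645
z_β = 0.49 · 4.123 - 1.645
z_β = 0.375

Power = Φ(z_β) = Φ(0.375) ≈ 0.646

Effect size d = 0.49 is small by Cohen's convention (0.2/0.5/0.8).

Threshold: power ≥ 0.80 is conventionally adequate.
Power ≈ 0.65 → the study is underpowered (power < 0.80).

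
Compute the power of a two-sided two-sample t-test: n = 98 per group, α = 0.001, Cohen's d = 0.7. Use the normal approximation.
Power ≈ 0.95

Power calculation (two-sample t-test, normal approximation):
z_β = d · √(n/2) - z_{α/2}
z_β = 0.7 · √(98/2) - 3.291
z_β = 0.7 · 7.000 - 3.291
z_β = 1.609

Power = Φ(z_β) = Φ(1.609) ≈ 0.946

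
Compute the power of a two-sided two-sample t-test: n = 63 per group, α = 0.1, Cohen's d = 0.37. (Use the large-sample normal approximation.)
Power ≈ 0.67

Power calculation (two-sample t-test, normal approximation):
z_β = d · √(n/2) - z_{α/2}
z_β = 0.37 · √(63/2) - 1.645
z_β = 0.37 · 5.612 - 1.645
z_β = 0.432

Power = Φ(z_β) = Φ(0.432) ≈ 0.667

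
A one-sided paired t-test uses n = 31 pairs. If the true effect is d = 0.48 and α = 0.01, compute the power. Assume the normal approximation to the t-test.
Power ≈ 0.64

Power calculation (paired t-test, normal approximation):
z_β = d · √n - z_α
z_β = 0.48 · √31 - 2.326
z_β = 0.48 · 5.568 - 2.326
z_β = 0.346

Power = Φ(z_β) = Φ(0.346) ≈ 0.635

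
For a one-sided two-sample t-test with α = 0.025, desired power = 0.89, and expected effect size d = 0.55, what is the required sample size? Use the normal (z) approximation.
n = 68 per group

Sample size formula (two-sample t-test, normal approximation):
n = 2 · ((z_α + z_β) / d)²

z_α = 1.960 (for α = 0.025, one-sided)
z_β = 1.227 (for power = 0.89)
d = 0.55

n = 2 · ((1.960 + 1.227) / 0.55)²
n = 2 · (5.795)²
n ≈ 67.16
Round up to the next whole number: n = 68 per group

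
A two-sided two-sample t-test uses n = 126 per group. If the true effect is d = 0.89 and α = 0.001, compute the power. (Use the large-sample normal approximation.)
Power ≈ 1.00

Power calculation (two-sample t-test, normal approximation):
z_β = d · √(n/2) - z_{α/2}
z_β = 0.89 · √(126/2) - 3.291
z_β = 0.89 · 7.937 - 3.291
z_β = 3.774

Power = Φ(z_β) = Φ(3.774) ≈ 1.000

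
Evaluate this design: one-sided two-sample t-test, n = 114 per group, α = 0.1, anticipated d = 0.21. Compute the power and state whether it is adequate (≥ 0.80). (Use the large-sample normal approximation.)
Power ≈ 0.62; the study is underpowered (power < 0.80)

Power calculation (two-sample t-test, normal approximation):
z_β = d · √(n/2) - z_α
z_β = 0.21 · √(114/2) - 1.282
z_β = 0.21 · 7.550 - 1.282
z_β = 0.304

Power = Φ(z_β) = Φ(0.304) ≈ 0.619

Effect size d = 0.21 is small by Cohen's convention (0.2/0.5/0.8).

Threshold: power ≥ 0.80 is conventionally adequate.
Power ≈ 0.62 → the study is underpowered (power < 0.80).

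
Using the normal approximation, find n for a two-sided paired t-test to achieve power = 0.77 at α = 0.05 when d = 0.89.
n = 10 pairs

Sample size formula (paired t-test, normal approximation):
n = ((z_{α/2} + z_β) / d)²

z_{α/2} = 1.960 (for α = 0.05, two-sided)
z_β = 0.739 (for power = 0.77)
d = 0.89

n = ((1.960 + 0.739) / 0.89)²
n = (3.033)²
n ≈ 9.20
Round up to the next whole number: n = 10 pairs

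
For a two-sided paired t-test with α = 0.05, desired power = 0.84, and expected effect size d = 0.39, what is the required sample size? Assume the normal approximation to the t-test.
n = 58 pairs

Sample size formula (paired t-test, normal approximation):
n = ((z_{α/2} + z_β) / d)²

z_{α/2} = 1.960 (for α = 0.05, two-sided)
z_β = 0.994 (for power = 0.84)
d = 0.39

n = ((1.960 + 0.994) / 0.39)²
n = (7.574)²
n ≈ 57.37
Round up to the next whole number: n = 58 pairs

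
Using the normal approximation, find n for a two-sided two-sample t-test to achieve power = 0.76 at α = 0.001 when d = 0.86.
n = 44 per group

Sample size formula (two-sample t-test, normal approximation):
n = 2 · ((z_{α/2} + z_β) / d)²

z_{α/2} = 3.291 (for α = 0.001, two-sided)
z_β = 0.706 (for power = 0.76)
d = 0.86

n = 2 · ((3.291 + 0.706) / 0.86)²
n = 2 · (4.648)²
n ≈ 43.21
Round up to the next whole number: n = 44 per group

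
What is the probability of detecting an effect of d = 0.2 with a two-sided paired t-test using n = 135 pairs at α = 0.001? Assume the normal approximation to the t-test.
Power ≈ 0.17

Power calculation (paired t-test, normal approximation):
z_β = d · √n - z_{α/2}
z_β = 0.2 · √135 - 3.291
z_β = 0.2 · 11.619 - 3.291
z_β = -0.967

Power = Φ(z_β) = Φ(-0.967) ≈ 0.167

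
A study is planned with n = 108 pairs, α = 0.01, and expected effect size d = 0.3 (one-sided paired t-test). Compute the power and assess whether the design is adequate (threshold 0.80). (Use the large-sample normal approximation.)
Power ≈ 0.79; the study is underpowered (power < 0.80)

Power calculation (paired t-test, normal approximation):
z_β = d · √n - z_α
z_β = 0.3 · √108 - 2.326
z_β = 0.3 · 10.392 - 2.326
z_β = 0.791

Power = Φ(z_β) = Φ(0.791) ≈ 0.786

Effect size d = 0.3 is small by Cohen's convention (0.2/0.5/0.8).

Threshold: power ≥ 0.80 is conventionally adequate.
Power ≈ 0.79 → the study is underpowered (power < 0.80).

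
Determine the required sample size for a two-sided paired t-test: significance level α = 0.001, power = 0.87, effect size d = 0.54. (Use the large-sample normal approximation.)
n = 67 pairs

Sample size formula (paired t-test, normal approximation):
n = ((z_{α/2} + z_β) / d)²

z_{α/2} = 3.291 (for α = 0.001, two-sided)
z_β = 1.126 (for power = 0.87)
d = 0.54

n = ((3.291 + 1.126) / 0.54)²
n = (8.180)²
n ≈ 66.91
Round up to the next whole number: n = 67 pairs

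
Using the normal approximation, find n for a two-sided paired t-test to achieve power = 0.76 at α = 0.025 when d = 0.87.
n = 12 pairs

Sample size formula (paired t-test, normal approximation):
n = ((z_{α/2} + z_β) / d)²

z_{α/2} = 2.241 (for α = 0.025, two-sided)
z_β = 0.706 (for power = 0.76)
d = 0.87

n = ((2.241 + 0.706) / 0.87)²
n = (3.387)²
n ≈ 11.47
Round up to the next whole number: n = 12 pairs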